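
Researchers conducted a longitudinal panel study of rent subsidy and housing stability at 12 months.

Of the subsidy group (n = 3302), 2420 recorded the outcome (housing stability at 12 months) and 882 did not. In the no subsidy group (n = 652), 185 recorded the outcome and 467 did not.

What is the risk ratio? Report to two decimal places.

2.58

From the description: a = 2420, b = 882, c = 185, d = 467.
Risk in exposed = 2420/3302 = 0.73289; risk in unexposed = 185/652 = 0.28374.
RR = 0.73289 / 0.28374 = 2.58294
The risk among the exposed is 2.58 times that among the unexposed.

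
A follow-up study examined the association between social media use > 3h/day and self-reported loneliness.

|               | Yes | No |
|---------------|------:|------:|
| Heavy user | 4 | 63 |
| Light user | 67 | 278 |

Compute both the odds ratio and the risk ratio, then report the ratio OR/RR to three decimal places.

0.857

Cells: a = 4, b = 63, c = 67, d = 278.
OR = (4·278)/(63·67) = 1112/4221 = 0.26344
Risk in exposed = 4/67 = 0.05970; risk in unexposed = 67/345 = 0.19420; RR = 0.30742
OR/RR = 0.26344 / 0.30742 = 0.85696
The outcome is not rare, so the OR lies further from 1 than the RR.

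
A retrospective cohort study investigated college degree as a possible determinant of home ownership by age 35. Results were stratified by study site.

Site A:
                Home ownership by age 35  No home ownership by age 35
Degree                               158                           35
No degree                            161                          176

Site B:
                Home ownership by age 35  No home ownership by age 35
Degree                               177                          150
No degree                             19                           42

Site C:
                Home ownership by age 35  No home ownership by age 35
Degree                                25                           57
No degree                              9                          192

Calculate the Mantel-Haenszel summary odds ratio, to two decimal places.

OR_MH = Σ(aᵢdᵢ/nᵢ) / Σ(bᵢcᵢ/nᵢ), where nᵢ is the stratum total.
Stratum 1 (Site A): n = 530; a·d/n = 158·176/530 = 52.4679; b·c/n = 35·161/530 = 10.6321
Stratum 2 (Site B): n = 388; a·d/n = 177·42/388 = 19.1598; b·c/n = 150·19/388 = 7.3454
Stratum 3 (Site C): n = 283; a·d/n = 25·192/283 = 16.9611; b·c/n = 57·9/283 = 1.8127
OR_MH = (52.4679 + 19.1598 + 16.9611) / (10.6321 + 7.3454 + 1.8127) = 88.5888 / 19.7902 = 4.47641

4.48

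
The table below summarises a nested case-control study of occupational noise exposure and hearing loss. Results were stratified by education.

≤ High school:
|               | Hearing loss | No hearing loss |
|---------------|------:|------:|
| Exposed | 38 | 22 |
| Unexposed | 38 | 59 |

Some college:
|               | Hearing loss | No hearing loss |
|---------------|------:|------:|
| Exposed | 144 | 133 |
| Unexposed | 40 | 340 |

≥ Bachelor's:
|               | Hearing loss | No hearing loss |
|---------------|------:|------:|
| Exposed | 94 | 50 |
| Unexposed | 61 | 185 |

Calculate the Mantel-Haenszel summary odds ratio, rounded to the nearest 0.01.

6.28

OR_MH = Σ(aᵢdᵢ/nᵢ) / Σ(bᵢcᵢ/nᵢ), where nᵢ is the stratum total.
Stratum 1 (≤ High school): n = 157; a·d/n = 38·59/157 = 14.2803; b·c/n = 22·38/157 = 5.3248
Stratum 2 (Some college): n = 657; a·d/n = 144·340/657 = 74.5205; b·c/n = 133·40/657 = 8.0974
Stratum 3 (≥ Bachelor's): n = 390; a·d/n = 94·185/390 = 44.5897; b·c/n = 50·61/390 = 7.8205
OR_MH = (14.2803 + 74.5205 + 44.5897) / (5.3248 + 8.0974 + 7.8205) = 133.3905 / 21.2428 = 6.27934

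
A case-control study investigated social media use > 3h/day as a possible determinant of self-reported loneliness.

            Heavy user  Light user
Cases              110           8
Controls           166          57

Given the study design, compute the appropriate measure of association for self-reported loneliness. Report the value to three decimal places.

Reading the table with exposure as columns: a = 110 (Heavy user, case), b = 166 (Heavy user, non-case), c = 8 (Light user, case), d = 57.
This is a case-control study: participants were sampled on outcome status, so risks in the source population cannot be estimated directly — relative risk is not valid here. The odds ratio is the appropriate measure.
OR = (a·d)/(b·c) = (110 × 57) / (166 × 8) = 6270 / 1328 = 4.72139

4.721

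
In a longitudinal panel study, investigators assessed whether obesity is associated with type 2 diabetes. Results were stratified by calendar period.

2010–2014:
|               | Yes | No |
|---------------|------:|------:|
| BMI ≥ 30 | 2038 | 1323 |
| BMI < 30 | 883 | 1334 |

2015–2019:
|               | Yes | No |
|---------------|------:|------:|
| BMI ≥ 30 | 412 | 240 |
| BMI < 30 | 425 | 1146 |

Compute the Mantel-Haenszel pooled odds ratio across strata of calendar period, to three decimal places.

OR_MH = Σ(aᵢdᵢ/nᵢ) / Σ(bᵢcᵢ/nᵢ), where nᵢ is the stratum total.
Stratum 1 (2010–2014): n = 5578; a·d/n = 2038·1334/5578 = 487.3955; b·c/n = 1323·883/5578 = 209.4315
Stratum 2 (2015–2019): n = 2223; a·d/n = 412·1146/2223 = 212.3941; b·c/n = 240·425/2223 = 45.8839
OR_MH = (487.3955 + 212.3941) / (209.4315 + 45.8839) = 699.7895 / 255.3155 = 2.74088

2.741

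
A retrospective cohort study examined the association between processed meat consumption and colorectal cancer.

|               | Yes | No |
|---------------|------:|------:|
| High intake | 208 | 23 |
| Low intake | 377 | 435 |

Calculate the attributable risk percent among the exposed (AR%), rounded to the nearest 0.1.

Cells: a = 208, b = 23, c = 377, d = 435.
Risk in exposed = 208/231 = 0.90043; risk in unexposed = 377/812 = 0.46429.
RR = 0.90043/0.46429 = 1.93939
AR% = (RR − 1)/RR × 100 = (1.93939 − 1)/1.93939 × 100 = 48.4375%

48.4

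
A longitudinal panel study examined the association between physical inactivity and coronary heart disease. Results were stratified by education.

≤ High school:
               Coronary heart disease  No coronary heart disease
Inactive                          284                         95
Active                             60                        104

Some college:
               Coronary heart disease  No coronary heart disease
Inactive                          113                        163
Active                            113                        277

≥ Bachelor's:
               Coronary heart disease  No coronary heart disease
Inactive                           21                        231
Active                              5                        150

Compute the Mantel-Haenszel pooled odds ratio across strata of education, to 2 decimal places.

2.66

OR_MH = Σ(aᵢdᵢ/nᵢ) / Σ(bᵢcᵢ/nᵢ), where nᵢ is the stratum total.
Stratum 1 (≤ High school): n = 543; a·d/n = 284·104/543 = 54.3941; b·c/n = 95·60/543 = 10.4972
Stratum 2 (Some college): n = 666; a·d/n = 113·277/666 = 46.9985; b·c/n = 163·113/666 = 27.6562
Stratum 3 (≥ Bachelor's): n = 407; a·d/n = 21·150/407 = 7.7396; b·c/n = 231·5/407 = 2.8378
OR_MH = (54.3941 + 46.9985 + 7.7396) / (10.4972 + 27.6562 + 2.8378) = 109.1322 / 40.9912 = 2.66233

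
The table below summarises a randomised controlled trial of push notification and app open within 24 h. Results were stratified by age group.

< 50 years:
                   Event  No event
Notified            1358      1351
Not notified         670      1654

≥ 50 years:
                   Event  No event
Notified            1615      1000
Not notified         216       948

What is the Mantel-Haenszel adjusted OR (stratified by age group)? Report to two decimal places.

OR_MH = Σ(aᵢdᵢ/nᵢ) / Σ(bᵢcᵢ/nᵢ), where nᵢ is the stratum total.
Stratum 1 (< 50 years): n = 5033; a·d/n = 1358·1654/5033 = 446.2809; b·c/n = 1351·670/5033 = 179.8470
Stratum 2 (≥ 50 years): n = 3779; a·d/n = 1615·948/3779 = 405.1389; b·c/n = 1000·216/3779 = 57.1580
OR_MH = (446.2809 + 405.1389) / (179.8470 + 57.1580) = 851.4199 / 237.0050 = 3.59241

3.59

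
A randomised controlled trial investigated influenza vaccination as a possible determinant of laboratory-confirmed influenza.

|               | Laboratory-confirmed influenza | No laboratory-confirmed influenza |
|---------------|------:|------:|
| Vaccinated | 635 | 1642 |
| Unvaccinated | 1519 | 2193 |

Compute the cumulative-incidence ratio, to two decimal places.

0.68

Cells: a = 635, b = 1642, c = 1519, d = 2193.
Risk in exposed = 635/2277 = 0.27888; risk in unexposed = 1519/3712 = 0.40921.
RR = 0.27888 / 0.40921 = 0.68149
The risk is 32% lower among the exposed than among the unexposed.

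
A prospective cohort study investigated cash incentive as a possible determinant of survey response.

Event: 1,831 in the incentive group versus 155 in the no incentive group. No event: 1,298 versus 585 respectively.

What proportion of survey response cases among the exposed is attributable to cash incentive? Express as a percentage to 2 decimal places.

From the description: a = 1831, b = 1298, c = 155, d = 585.
Risk in exposed = 1831/3129 = 0.58517; risk in unexposed = 155/740 = 0.20946.
RR = 0.58517/0.20946 = 2.79372
AR% = (RR − 1)/RR × 100 = (2.79372 − 1)/2.79372 × 100 = 64.2054%

64.21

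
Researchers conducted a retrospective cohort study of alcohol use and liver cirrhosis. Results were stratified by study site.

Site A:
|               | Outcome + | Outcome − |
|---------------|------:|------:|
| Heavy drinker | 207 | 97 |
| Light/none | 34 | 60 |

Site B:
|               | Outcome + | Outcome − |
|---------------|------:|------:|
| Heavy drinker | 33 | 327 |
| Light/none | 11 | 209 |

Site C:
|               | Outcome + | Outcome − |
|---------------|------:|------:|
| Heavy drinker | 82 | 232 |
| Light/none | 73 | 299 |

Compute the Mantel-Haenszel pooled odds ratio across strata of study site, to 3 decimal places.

2.012

OR_MH = Σ(aᵢdᵢ/nᵢ) / Σ(bᵢcᵢ/nᵢ), where nᵢ is the stratum total.
Stratum 1 (Site A): n = 398; a·d/n = 207·60/398 = 31.2060; b·c/n = 97·34/398 = 8.2864
Stratum 2 (Site B): n = 580; a·d/n = 33·209/580 = 11.8914; b·c/n = 327·11/580 = 6.2017
Stratum 3 (Site C): n = 686; a·d/n = 82·299/686 = 35.7405; b·c/n = 232·73/686 = 24.6880
OR_MH = (31.2060 + 11.8914 + 35.7405) / (8.2864 + 6.2017 + 24.6880) = 78.8379 / 39.1762 = 2.01239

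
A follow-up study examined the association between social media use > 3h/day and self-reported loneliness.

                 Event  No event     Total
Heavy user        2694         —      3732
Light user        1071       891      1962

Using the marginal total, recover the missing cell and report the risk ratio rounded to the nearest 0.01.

The missing cell is in the exposed row: 3732 − 2694 = 1038.
So a = 2694, b = 1038, c = 1071, d = 891.
RR = [a/(a+b)] / [c/(c+d)] = (2694/3732) / (1071/1962) = 0.72186/0.54587 = 1.32241

1.32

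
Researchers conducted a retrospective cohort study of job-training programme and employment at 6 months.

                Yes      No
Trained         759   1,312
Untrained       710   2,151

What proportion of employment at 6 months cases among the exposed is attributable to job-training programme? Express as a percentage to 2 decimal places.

32.29

Cells: a = 759, b = 1312, c = 710, d = 2151.
Risk in exposed = 759/2071 = 0.36649; risk in unexposed = 710/2861 = 0.24816.
RR = 0.36649/0.24816 = 1.47680
AR% = (RR − 1)/RR × 100 = (1.47680 − 1)/1.47680 × 100 = 32.2859%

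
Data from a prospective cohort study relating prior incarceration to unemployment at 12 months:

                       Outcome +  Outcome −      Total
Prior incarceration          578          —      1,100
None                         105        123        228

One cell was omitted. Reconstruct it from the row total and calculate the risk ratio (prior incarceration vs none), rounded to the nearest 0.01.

The missing cell is in the exposed row: 1100 − 578 = 522.
So a = 578, b = 522, c = 105, d = 123.
RR = [a/(a+b)] / [c/(c+d)] = (578/1100) / (105/228) = 0.52545/0.46053 = 1.14099

1.14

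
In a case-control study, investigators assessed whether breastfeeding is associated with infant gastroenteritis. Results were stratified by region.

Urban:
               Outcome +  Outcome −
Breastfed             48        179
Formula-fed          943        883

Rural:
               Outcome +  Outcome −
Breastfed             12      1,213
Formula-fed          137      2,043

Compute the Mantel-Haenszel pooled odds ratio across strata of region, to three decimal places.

0.213

OR_MH = Σ(aᵢdᵢ/nᵢ) / Σ(bᵢcᵢ/nᵢ), where nᵢ is the stratum total.
Stratum 1 (Urban): n = 2053; a·d/n = 48·883/2053 = 20.6449; b·c/n = 179·943/2053 = 82.2197
Stratum 2 (Rural): n = 3405; a·d/n = 12·2043/3405 = 7.2000; b·c/n = 1213·137/3405 = 48.8050
OR_MH = (20.6449 + 7.2000) / (82.2197 + 48.8050) = 27.8449 / 131.0247 = 0.21252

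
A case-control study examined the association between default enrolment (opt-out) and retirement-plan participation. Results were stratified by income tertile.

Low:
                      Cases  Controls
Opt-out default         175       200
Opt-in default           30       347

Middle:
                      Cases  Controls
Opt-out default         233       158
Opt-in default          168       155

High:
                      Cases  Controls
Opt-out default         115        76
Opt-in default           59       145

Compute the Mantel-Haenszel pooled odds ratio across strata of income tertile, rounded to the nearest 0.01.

3.07

OR_MH = Σ(aᵢdᵢ/nᵢ) / Σ(bᵢcᵢ/nᵢ), where nᵢ is the stratum total.
Stratum 1 (Low): n = 752; a·d/n = 175·347/752 = 80.7513; b·c/n = 200·30/752 = 7.9787
Stratum 2 (Middle): n = 714; a·d/n = 233·155/714 = 50.5812; b·c/n = 158·168/714 = 37.1765
Stratum 3 (High): n = 395; a·d/n = 115·145/395 = 42.2152; b·c/n = 76·59/395 = 11.3519
OR_MH = (80.7513 + 50.5812 + 42.2152) / (7.9787 + 37.1765 + 11.3519) = 173.5478 / 56.5071 = 3.07126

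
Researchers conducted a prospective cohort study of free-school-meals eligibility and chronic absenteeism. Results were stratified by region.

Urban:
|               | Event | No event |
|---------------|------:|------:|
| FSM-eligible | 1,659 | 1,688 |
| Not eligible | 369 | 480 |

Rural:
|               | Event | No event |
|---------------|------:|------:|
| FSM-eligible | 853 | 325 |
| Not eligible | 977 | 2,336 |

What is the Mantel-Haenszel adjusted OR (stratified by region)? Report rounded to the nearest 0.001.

OR_MH = Σ(aᵢdᵢ/nᵢ) / Σ(bᵢcᵢ/nᵢ), where nᵢ is the stratum total.
Stratum 1 (Urban): n = 4196; a·d/n = 1659·480/4196 = 189.7807; b·c/n = 1688·369/4196 = 148.4442
Stratum 2 (Rural): n = 4491; a·d/n = 853·2336/4491 = 443.6892; b·c/n = 325·977/4491 = 70.7025
OR_MH = (189.7807 + 443.6892) / (148.4442 + 70.7025) = 633.4699 / 219.1467 = 2.89062

2.891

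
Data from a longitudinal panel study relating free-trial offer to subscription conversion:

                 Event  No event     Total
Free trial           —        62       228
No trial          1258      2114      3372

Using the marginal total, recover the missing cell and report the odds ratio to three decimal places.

The missing cell is in the exposed row: 228 − 62 = 166.
So a = 166, b = 62, c = 1258, d = 2114.
OR = (a·d)/(b·c) = (166 × 2114) / (62 × 1258) = 350924 / 77996 = 4.49926

4.499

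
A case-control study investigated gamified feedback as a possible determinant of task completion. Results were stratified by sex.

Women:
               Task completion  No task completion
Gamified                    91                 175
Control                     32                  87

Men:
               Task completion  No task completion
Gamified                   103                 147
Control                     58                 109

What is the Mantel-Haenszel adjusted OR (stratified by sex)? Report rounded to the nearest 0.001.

OR_MH = Σ(aᵢdᵢ/nᵢ) / Σ(bᵢcᵢ/nᵢ), where nᵢ is the stratum total.
Stratum 1 (Women): n = 385; a·d/n = 91·87/385 = 20.5636; b·c/n = 175·32/385 = 14.5455
Stratum 2 (Men): n = 417; a·d/n = 103·109/417 = 26.9233; b·c/n = 147·58/417 = 20.4460
OR_MH = (20.5636 + 26.9233) / (14.5455 + 20.4460) = 47.4869 / 34.9915 = 1.35710

1.357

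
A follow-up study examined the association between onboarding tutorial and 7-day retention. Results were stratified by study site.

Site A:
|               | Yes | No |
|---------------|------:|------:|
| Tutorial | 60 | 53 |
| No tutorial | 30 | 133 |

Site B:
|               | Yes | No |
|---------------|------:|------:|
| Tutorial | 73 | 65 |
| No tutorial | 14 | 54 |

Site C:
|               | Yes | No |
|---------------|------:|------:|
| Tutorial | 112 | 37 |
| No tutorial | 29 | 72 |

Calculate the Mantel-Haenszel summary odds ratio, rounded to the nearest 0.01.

OR_MH = Σ(aᵢdᵢ/nᵢ) / Σ(bᵢcᵢ/nᵢ), where nᵢ is the stratum total.
Stratum 1 (Site A): n = 276; a·d/n = 60·133/276 = 28.9130; b·c/n = 53·30/276 = 5.7609
Stratum 2 (Site B): n = 206; a·d/n = 73·54/206 = 19.1359; b·c/n = 65·14/206 = 4.4175
Stratum 3 (Site C): n = 250; a·d/n = 112·72/250 = 32.2560; b·c/n = 37·29/250 = 4.2920
OR_MH = (28.9130 + 19.1359 + 32.2560) / (5.7609 + 4.4175 + 4.2920) = 80.3050 / 14.4703 = 5.54962

5.55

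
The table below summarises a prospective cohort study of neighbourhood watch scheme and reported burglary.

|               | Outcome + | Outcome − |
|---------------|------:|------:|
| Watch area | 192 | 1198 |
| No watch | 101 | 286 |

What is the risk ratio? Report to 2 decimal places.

Cells: a = 192, b = 1198, c = 101, d = 286.
Risk in exposed = 192/1390 = 0.13813; risk in unexposed = 101/387 = 0.26098.
RR = 0.13813 / 0.26098 = 0.52927
The risk is 47% lower among the exposed than among the unexposed.

0.53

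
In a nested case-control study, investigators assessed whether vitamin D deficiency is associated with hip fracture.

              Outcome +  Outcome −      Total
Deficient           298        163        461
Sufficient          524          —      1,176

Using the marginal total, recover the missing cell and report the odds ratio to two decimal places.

2.27

The missing cell is in the unexposed row: 1176 − 524 = 652.
So a = 298, b = 163, c = 524, d = 652.
OR = (a·d)/(b·c) = (298 × 652) / (163 × 524) = 194296 / 85412 = 2.27481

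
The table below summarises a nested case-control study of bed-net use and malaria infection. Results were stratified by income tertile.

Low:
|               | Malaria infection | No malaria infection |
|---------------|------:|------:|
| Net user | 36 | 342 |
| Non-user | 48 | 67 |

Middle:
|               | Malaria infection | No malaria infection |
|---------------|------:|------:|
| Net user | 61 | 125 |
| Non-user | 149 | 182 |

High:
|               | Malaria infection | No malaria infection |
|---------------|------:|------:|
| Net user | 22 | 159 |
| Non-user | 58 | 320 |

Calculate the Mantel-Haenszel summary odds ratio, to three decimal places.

0.454

OR_MH = Σ(aᵢdᵢ/nᵢ) / Σ(bᵢcᵢ/nᵢ), where nᵢ is the stratum total.
Stratum 1 (Low): n = 493; a·d/n = 36·67/493 = 4.8925; b·c/n = 342·48/493 = 33.2982
Stratum 2 (Middle): n = 517; a·d/n = 61·182/517 = 21.4739; b·c/n = 125·149/517 = 36.0251
Stratum 3 (High): n = 559; a·d/n = 22·320/559 = 12.5939; b·c/n = 159·58/559 = 16.4973
OR_MH = (4.8925 + 21.4739 + 12.5939) / (33.2982 + 36.0251 + 16.4973) = 38.9603 / 85.8206 = 0.45397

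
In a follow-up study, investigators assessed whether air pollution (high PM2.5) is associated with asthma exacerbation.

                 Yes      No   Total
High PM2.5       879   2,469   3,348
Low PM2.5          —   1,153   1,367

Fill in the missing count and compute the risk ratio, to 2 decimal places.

1.68

The missing cell is in the unexposed row: 1367 − 1153 = 214.
So a = 879, b = 2469, c = 214, d = 1153.
RR = [a/(a+b)] / [c/(c+d)] = (879/3348) / (214/1367) = 0.26254/0.15655 = 1.67710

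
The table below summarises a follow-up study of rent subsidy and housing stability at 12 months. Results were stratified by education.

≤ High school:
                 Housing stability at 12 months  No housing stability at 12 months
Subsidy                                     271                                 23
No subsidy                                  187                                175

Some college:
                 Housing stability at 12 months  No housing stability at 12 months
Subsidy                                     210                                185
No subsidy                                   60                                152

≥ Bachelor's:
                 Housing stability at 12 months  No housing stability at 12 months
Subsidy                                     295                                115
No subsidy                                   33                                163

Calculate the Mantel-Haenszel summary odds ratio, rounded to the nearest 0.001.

OR_MH = Σ(aᵢdᵢ/nᵢ) / Σ(bᵢcᵢ/nᵢ), where nᵢ is the stratum total.
Stratum 1 (≤ High school): n = 656; a·d/n = 271·175/656 = 72.2942; b·c/n = 23·187/656 = 6.5564
Stratum 2 (Some college): n = 607; a·d/n = 210·152/607 = 52.5865; b·c/n = 185·60/607 = 18.2867
Stratum 3 (≥ Bachelor's): n = 606; a·d/n = 295·163/606 = 79.3482; b·c/n = 115·33/606 = 6.2624
OR_MH = (72.2942 + 52.5865 + 79.3482) / (6.5564 + 18.2867 + 6.2624) = 204.2289 / 31.1054 = 6.56570

6.566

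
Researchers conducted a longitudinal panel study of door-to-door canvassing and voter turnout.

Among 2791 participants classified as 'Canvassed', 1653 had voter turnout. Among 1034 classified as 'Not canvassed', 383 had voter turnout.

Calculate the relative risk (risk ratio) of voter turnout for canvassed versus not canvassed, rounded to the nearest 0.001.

1.599

From the description: a = 1653, b = 1138, c = 383, d = 651.
Risk in exposed = 1653/2791 = 0.59226; risk in unexposed = 383/1034 = 0.37041.
RR = 0.59226 / 0.37041 = 1.59895
The risk among the exposed is 1.60 times that among the unexposed.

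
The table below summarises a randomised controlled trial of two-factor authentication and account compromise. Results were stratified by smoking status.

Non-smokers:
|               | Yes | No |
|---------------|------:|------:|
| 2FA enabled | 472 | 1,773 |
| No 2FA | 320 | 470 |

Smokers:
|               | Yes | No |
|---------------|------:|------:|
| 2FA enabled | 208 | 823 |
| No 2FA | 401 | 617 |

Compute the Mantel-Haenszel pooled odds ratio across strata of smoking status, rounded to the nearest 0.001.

0.390

OR_MH = Σ(aᵢdᵢ/nᵢ) / Σ(bᵢcᵢ/nᵢ), where nᵢ is the stratum total.
Stratum 1 (Non-smokers): n = 3035; a·d/n = 472·470/3035 = 73.0939; b·c/n = 1773·320/3035 = 186.9390
Stratum 2 (Smokers): n = 2049; a·d/n = 208·617/2049 = 62.6335; b·c/n = 823·401/2049 = 161.0654
OR_MH = (73.0939 + 62.6335) / (186.9390 + 161.0654) = 135.7274 / 348.0044 = 0.39002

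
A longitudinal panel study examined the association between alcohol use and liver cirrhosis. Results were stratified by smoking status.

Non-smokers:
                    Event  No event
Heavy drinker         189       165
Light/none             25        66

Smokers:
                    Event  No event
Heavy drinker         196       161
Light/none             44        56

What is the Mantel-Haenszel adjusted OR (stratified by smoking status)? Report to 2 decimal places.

2.10

OR_MH = Σ(aᵢdᵢ/nᵢ) / Σ(bᵢcᵢ/nᵢ), where nᵢ is the stratum total.
Stratum 1 (Non-smokers): n = 445; a·d/n = 189·66/445 = 28.0315; b·c/n = 165·25/445 = 9.2697
Stratum 2 (Smokers): n = 457; a·d/n = 196·56/457 = 24.0175; b·c/n = 161·44/457 = 15.5011
OR_MH = (28.0315 + 24.0175) / (9.2697 + 15.5011) = 52.0490 / 24.7708 = 2.10123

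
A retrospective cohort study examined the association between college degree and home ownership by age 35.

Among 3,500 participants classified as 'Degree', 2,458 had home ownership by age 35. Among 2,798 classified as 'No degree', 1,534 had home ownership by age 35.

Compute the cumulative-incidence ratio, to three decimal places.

1.281

From the description: a = 2458, b = 1042, c = 1534, d = 1264.
Risk in exposed = 2458/3500 = 0.70229; risk in unexposed = 1534/2798 = 0.54825.
RR = 0.70229 / 0.54825 = 1.28096
The risk among the exposed is 1.28 times that among the unexposed.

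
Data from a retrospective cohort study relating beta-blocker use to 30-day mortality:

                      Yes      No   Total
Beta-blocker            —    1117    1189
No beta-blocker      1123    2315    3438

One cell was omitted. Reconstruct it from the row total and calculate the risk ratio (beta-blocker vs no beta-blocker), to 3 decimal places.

0.185

The missing cell is in the exposed row: 1189 − 1117 = 72.
So a = 72, b = 1117, c = 1123, d = 2315.
RR = [a/(a+b)] / [c/(c+d)] = (72/1189) / (1123/3438) = 0.06056/0.32664 = 0.18539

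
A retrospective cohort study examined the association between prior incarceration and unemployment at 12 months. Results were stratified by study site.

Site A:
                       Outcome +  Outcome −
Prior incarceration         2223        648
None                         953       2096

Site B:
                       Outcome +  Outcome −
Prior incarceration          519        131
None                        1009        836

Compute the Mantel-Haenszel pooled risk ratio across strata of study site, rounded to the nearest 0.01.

RR_MH = Σ(aᵢ·n₀ᵢ/nᵢ) / Σ(cᵢ·n₁ᵢ/nᵢ), with n₁ᵢ = aᵢ+bᵢ (exposed), n₀ᵢ = cᵢ+dᵢ (unexposed), nᵢ = n₁ᵢ+n₀ᵢ.
Stratum 1 (Site A): n₁ = 2871, n₀ = 3049, n = 5920; a·n₀/n = 2223·3049/5920 = 1144.9201; c·n₁/n = 953·2871/5920 = 462.1728
Stratum 2 (Site B): n₁ = 650, n₀ = 1845, n = 2495; a·n₀/n = 519·1845/2495 = 383.7896; c·n₁/n = 1009·650/2495 = 262.8657
RR_MH = (1144.9201 + 383.7896) / (462.1728 + 262.8657) = 1528.7097 / 725.0385 = 2.10845

2.11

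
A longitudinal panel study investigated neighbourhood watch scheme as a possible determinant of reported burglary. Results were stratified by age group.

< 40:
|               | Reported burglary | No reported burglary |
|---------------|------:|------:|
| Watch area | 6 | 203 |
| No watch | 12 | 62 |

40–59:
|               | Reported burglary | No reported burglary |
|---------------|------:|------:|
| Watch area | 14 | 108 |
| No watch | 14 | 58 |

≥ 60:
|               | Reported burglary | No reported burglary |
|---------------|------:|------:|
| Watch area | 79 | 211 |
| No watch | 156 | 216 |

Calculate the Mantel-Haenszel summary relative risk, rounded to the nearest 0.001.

0.595

RR_MH = Σ(aᵢ·n₀ᵢ/nᵢ) / Σ(cᵢ·n₁ᵢ/nᵢ), with n₁ᵢ = aᵢ+bᵢ (exposed), n₀ᵢ = cᵢ+dᵢ (unexposed), nᵢ = n₁ᵢ+n₀ᵢ.
Stratum 1 (< 40): n₁ = 209, n₀ = 74, n = 283; a·n₀/n = 6·74/283 = 1.5689; c·n₁/n = 12·209/283 = 8.8622
Stratum 2 (40–59): n₁ = 122, n₀ = 72, n = 194; a·n₀/n = 14·72/194 = 5.1959; c·n₁/n = 14·122/194 = 8.8041
Stratum 3 (≥ 60): n₁ = 290, n₀ = 372, n = 662; a·n₀/n = 79·372/662 = 44.3927; c·n₁/n = 156·290/662 = 68.3384
RR_MH = (1.5689 + 5.1959 + 44.3927) / (8.8622 + 8.8041 + 68.3384) = 51.1575 / 86.0047 = 0.59482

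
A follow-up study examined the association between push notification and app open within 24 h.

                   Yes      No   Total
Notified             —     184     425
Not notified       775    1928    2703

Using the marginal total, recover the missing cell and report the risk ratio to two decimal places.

The missing cell is in the exposed row: 425 − 184 = 241.
So a = 241, b = 184, c = 775, d = 1928.
RR = [a/(a+b)] / [c/(c+d)] = (241/425) / (775/2703) = 0.56706/0.28672 = 1.97775

1.98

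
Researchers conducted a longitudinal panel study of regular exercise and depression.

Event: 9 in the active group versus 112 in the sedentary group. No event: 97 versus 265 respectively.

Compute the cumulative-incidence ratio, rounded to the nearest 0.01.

0.29

From the description: a = 9, b = 97, c = 112, d = 265.
Risk in exposed = 9/106 = 0.08491; risk in unexposed = 112/377 = 0.29708.
RR = 0.08491 / 0.29708 = 0.28580
The risk is 71% lower among the exposed than among the unexposed.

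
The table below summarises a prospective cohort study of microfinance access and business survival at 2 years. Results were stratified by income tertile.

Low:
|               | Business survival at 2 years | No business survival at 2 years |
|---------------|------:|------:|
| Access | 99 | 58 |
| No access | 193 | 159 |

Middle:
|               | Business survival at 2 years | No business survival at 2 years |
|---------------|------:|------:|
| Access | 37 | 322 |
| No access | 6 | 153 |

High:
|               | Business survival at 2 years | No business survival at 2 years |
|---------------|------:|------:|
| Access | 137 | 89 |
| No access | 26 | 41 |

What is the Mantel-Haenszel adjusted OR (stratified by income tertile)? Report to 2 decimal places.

1.82

OR_MH = Σ(aᵢdᵢ/nᵢ) / Σ(bᵢcᵢ/nᵢ), where nᵢ is the stratum total.
Stratum 1 (Low): n = 509; a·d/n = 99·159/509 = 30.9253; b·c/n = 58·193/509 = 21.9921
Stratum 2 (Middle): n = 518; a·d/n = 37·153/518 = 10.9286; b·c/n = 322·6/518 = 3.7297
Stratum 3 (High): n = 293; a·d/n = 137·41/293 = 19.1706; b·c/n = 89·26/293 = 7.8976
OR_MH = (30.9253 + 10.9286 + 19.1706) / (21.9921 + 3.7297 + 7.8976) = 61.0246 / 33.6195 = 1.81515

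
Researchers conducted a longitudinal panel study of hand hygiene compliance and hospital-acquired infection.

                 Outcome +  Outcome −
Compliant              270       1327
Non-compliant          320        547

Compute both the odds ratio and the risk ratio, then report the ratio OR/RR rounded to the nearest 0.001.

Cells: a = 270, b = 1327, c = 320, d = 547.
OR = (270·547)/(1327·320) = 147690/424640 = 0.34780
Risk in exposed = 270/1597 = 0.16907; risk in unexposed = 320/867 = 0.36909; RR = 0.45807
OR/RR = 0.34780 / 0.45807 = 0.75928
The outcome is not rare, so the OR lies further from 1 than the RR.

0.759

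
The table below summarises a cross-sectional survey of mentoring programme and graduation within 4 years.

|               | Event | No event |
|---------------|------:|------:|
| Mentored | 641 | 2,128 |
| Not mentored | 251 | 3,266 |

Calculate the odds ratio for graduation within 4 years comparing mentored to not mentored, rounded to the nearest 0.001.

Cells: a = 641, b = 2128, c = 251, d = 3266.
OR = (a·d)/(b·c) = (641 × 3266) / (2128 × 251) = 2093506 / 534128 = 3.91948
The odds of graduation within 4 years are about 3.92 times as high in the mentored group.

3.919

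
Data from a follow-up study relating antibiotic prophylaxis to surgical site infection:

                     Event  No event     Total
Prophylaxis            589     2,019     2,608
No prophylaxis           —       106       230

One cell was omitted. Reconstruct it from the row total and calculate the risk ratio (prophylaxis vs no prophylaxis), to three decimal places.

0.419

The missing cell is in the unexposed row: 230 − 106 = 124.
So a = 589, b = 2019, c = 124, d = 106.
RR = [a/(a+b)] / [c/(c+d)] = (589/2608) / (124/230) = 0.22584/0.53913 = 0.41890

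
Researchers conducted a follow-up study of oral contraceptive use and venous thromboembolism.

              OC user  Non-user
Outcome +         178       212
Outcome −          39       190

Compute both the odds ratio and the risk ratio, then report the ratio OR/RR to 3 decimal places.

2.630

Reading the table with exposure as columns: a = 178 (OC user, case), b = 39 (OC user, non-case), c = 212 (Non-user, case), d = 190.
OR = (178·190)/(39·212) = 33820/8268 = 4.09047
Risk in exposed = 178/217 = 0.82028; risk in unexposed = 212/402 = 0.52736; RR = 1.55543
OR/RR = 4.09047 / 1.55543 = 2.62980
The outcome is not rare, so the OR lies further from 1 than the RR.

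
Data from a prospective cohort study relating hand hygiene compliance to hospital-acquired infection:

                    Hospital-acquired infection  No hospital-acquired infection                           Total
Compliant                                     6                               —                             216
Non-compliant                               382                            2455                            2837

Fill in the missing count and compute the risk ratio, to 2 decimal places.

The missing cell is in the exposed row: 216 − 6 = 210.
So a = 6, b = 210, c = 382, d = 2455.
RR = [a/(a+b)] / [c/(c+d)] = (6/216) / (382/2837) = 0.02778/0.13465 = 0.20630

0.21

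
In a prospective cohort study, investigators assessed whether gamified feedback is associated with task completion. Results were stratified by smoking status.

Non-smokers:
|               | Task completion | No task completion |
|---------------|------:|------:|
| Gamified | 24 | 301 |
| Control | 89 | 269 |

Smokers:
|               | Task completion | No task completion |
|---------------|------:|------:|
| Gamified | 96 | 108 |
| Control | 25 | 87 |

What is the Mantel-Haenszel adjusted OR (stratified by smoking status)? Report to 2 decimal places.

OR_MH = Σ(aᵢdᵢ/nᵢ) / Σ(bᵢcᵢ/nᵢ), where nᵢ is the stratum total.
Stratum 1 (Non-smokers): n = 683; a·d/n = 24·269/683 = 9.4524; b·c/n = 301·89/683 = 39.2225
Stratum 2 (Smokers): n = 316; a·d/n = 96·87/316 = 26.4304; b·c/n = 108·25/316 = 8.5443
OR_MH = (9.4524 + 26.4304) / (39.2225 + 8.5443) = 35.8828 / 47.7669 = 0.75121

0.75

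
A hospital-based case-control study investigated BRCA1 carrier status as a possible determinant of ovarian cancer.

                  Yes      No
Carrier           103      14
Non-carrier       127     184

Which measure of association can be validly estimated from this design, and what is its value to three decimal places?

10.659

Cells: a = 103, b = 14, c = 127, d = 184.
This is a hospital-based case-control study: participants were sampled on outcome status, so risks in the source population cannot be estimated directly — relative risk is not valid here. The odds ratio is the appropriate measure.
OR = (a·d)/(b·c) = (103 × 184) / (14 × 127) = 18952 / 1778 = 10.65917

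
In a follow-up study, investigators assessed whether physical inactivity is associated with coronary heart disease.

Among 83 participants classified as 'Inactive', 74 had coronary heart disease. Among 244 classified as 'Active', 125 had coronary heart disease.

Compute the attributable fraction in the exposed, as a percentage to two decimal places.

42.54

From the description: a = 74, b = 9, c = 125, d = 119.
Risk in exposed = 74/83 = 0.89157; risk in unexposed = 125/244 = 0.51230.
RR = 0.89157/0.51230 = 1.74034
AR% = (RR − 1)/RR × 100 = (1.74034 − 1)/1.74034 × 100 = 42.5399%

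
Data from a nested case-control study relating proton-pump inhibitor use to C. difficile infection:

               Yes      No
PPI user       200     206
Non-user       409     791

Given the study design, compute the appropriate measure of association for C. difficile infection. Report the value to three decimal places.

1.878

Cells: a = 200, b = 206, c = 409, d = 791.
This is a nested case-control study: participants were sampled on outcome status, so risks in the source population cannot be estimated directly — relative risk is not valid here. The odds ratio is the appropriate measure.
OR = (a·d)/(b·c) = (200 × 791) / (206 × 409) = 158200 / 84254 = 1.87766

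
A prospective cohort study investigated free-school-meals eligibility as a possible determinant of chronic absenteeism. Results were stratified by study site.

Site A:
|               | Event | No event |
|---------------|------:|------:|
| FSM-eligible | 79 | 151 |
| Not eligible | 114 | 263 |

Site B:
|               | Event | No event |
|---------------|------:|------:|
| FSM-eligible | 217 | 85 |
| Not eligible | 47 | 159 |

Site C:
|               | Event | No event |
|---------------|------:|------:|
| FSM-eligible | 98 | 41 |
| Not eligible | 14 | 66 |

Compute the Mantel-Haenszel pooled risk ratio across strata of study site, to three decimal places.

RR_MH = Σ(aᵢ·n₀ᵢ/nᵢ) / Σ(cᵢ·n₁ᵢ/nᵢ), with n₁ᵢ = aᵢ+bᵢ (exposed), n₀ᵢ = cᵢ+dᵢ (unexposed), nᵢ = n₁ᵢ+n₀ᵢ.
Stratum 1 (Site A): n₁ = 230, n₀ = 377, n = 607; a·n₀/n = 79·377/607 = 49.0659; c·n₁/n = 114·230/607 = 43.1960
Stratum 2 (Site B): n₁ = 302, n₀ = 206, n = 508; a·n₀/n = 217·206/508 = 87.9961; c·n₁/n = 47·302/508 = 27.9409
Stratum 3 (Site C): n₁ = 139, n₀ = 80, n = 219; a·n₀/n = 98·80/219 = 35.7991; c·n₁/n = 14·139/219 = 8.8858
RR_MH = (49.0659 + 87.9961 + 35.7991) / (43.1960 + 27.9409 + 8.8858) = 172.8610 / 80.0228 = 2.16015

2.160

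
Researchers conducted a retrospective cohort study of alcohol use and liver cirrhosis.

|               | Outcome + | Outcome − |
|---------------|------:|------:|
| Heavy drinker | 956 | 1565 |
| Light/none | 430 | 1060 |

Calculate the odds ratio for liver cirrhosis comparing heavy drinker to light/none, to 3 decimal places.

1.506

Cells: a = 956, b = 1565, c = 430, d = 1060.
OR = (a·d)/(b·c) = (956 × 1060) / (1565 × 430) = 1013360 / 672950 = 1.50585
The odds of liver cirrhosis are about 1.51 times as high in the heavy drinker group.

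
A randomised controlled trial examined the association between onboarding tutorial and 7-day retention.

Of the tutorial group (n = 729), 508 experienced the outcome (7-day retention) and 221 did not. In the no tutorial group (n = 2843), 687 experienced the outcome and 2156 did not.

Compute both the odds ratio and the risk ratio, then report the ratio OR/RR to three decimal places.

From the description: a = 508, b = 221, c = 687, d = 2156.
OR = (508·2156)/(221·687) = 1095248/151827 = 7.21379
Risk in exposed = 508/729 = 0.69684; risk in unexposed = 687/2843 = 0.24165; RR = 2.88374
OR/RR = 7.21379 / 2.88374 = 2.50154
The outcome is not rare, so the OR lies further from 1 than the RR.

2.502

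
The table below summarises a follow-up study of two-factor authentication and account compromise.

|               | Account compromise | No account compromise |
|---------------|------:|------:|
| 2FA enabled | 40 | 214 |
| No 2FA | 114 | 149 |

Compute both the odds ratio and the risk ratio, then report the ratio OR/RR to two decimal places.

0.67

Cells: a = 40, b = 214, c = 114, d = 149.
OR = (40·149)/(214·114) = 5960/24396 = 0.24430
Risk in exposed = 40/254 = 0.15748; risk in unexposed = 114/263 = 0.43346; RR = 0.36331
OR/RR = 0.24430 / 0.36331 = 0.67244
The outcome is not rare, so the OR lies further from 1 than the RR.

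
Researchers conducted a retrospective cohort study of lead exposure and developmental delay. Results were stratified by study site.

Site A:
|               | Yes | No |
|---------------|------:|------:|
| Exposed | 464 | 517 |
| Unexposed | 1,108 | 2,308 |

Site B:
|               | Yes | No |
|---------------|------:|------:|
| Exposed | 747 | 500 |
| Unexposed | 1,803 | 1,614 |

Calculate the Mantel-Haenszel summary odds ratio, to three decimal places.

OR_MH = Σ(aᵢdᵢ/nᵢ) / Σ(bᵢcᵢ/nᵢ), where nᵢ is the stratum total.
Stratum 1 (Site A): n = 4397; a·d/n = 464·2308/4397 = 243.5552; b·c/n = 517·1108/4397 = 130.2788
Stratum 2 (Site B): n = 4664; a·d/n = 747·1614/4664 = 258.5030; b·c/n = 500·1803/4664 = 193.2890
OR_MH = (243.5552 + 258.5030) / (130.2788 + 193.2890) = 502.0582 / 323.5678 = 1.55163

1.552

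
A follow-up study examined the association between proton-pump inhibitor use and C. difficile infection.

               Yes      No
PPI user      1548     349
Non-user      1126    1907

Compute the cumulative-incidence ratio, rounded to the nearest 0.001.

2.198

Cells: a = 1548, b = 349, c = 1126, d = 1907.
Risk in exposed = 1548/1897 = 0.81603; risk in unexposed = 1126/3033 = 0.37125.
RR = 0.81603 / 0.37125 = 2.19805
The risk among the exposed is 2.20 times that among the unexposed.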